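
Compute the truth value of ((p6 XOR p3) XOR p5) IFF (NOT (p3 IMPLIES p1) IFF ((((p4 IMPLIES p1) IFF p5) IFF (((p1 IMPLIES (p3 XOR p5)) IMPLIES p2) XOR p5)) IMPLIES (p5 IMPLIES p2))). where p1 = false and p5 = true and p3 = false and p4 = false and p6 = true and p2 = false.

p6 XOR p3 = true XOR false = true
(p6 XOR p3) XOR p5 = true XOR true = false
p3 IMPLIES p1 = false IMPLIES false = true
NOT (p3 IMPLIES p1) = NOT true = false
p4 IMPLIES p1 = false IMPLIES false = true
(p4 IMPLIES p1) IFF p5 = true IFF true = true
p3 XOR p5 = false XOR true = true
p1 IMPLIES (p3 XOR p5) = false IMPLIES true = true
(p1 IMPLIES (p3 XOR p5)) IMPLIES p2 = true IMPLIES false = false
((p1 IMPLIES (p3 XOR p5)) IMPLIES p2) XOR p5 = false XOR true = true
((p4 IMPLIES p1) IFF p5) IFF (((p1 IMPLIES (p3 XOR p5)) IMPLIES p2) XOR p5) = true IFF true = true
p5 IMPLIES p2 = true IMPLIES false = false
(((p4 IMPLIES p1) IFF p5) IFF (((p1 IMPLIES (p3 XOR p5)) IMPLIES p2) XOR p5)) IMPLIES (p5 IMPLIES p2) = true IMPLIES false = false
NOT (p3 IMPLIES p1) IFF ((((p4 IMPLIES p1) IFF p5) IFF (((p1 IMPLIES (p3 XOR p5)) IMPLIES p2) XOR p5)) IMPLIES (p5 IMPLIES p2)) = false IFF false = true
((p6 XOR p3) XOR p5) IFF (NOT (p3 IMPLIES p1) IFF ((((p4 IMPLIES p1) IFF p5) IFF (((p1 IMPLIES (p3 XOR p5)) IMPLIES p2) XOR p5)) IMPLIES (p5 IMPLIES p2))) = false IFF true = false

false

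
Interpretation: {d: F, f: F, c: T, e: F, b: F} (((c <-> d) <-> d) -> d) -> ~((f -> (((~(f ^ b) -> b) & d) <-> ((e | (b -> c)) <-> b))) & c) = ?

T

c <-> d = T <-> F = F
(c <-> d) <-> d = F <-> F = T
((c <-> d) <-> d) -> d = T -> F = F
f ^ b = F ^ F = F
~(f ^ b) = ~F = T
~(f ^ b) -> b = T -> F = F
(~(f ^ b) -> b) & d = F & F = F
b -> c = F -> T = T
e | (b -> c) = F | T = T
(e | (b -> c)) <-> b = T <-> F = F
((~(f ^ b) -> b) & d) <-> ((e | (b -> c)) <-> b) = F <-> F = T
f -> (((~(f ^ b) -> b) & d) <-> ((e | (b -> c)) <-> b)) = F -> T = T
(f -> (((~(f ^ b) -> b) & d) <-> ((e | (b -> c)) <-> b))) & c = T & T = T
~((f -> (((~(f ^ b) -> b) & d) <-> ((e | (b -> c)) <-> b))) & c) = ~T = F
(((c <-> d) <-> d) -> d) -> ~((f -> (((~(f ^ b) -> b) & d) <-> ((e | (b -> c)) <-> b))) & c) = F -> F = T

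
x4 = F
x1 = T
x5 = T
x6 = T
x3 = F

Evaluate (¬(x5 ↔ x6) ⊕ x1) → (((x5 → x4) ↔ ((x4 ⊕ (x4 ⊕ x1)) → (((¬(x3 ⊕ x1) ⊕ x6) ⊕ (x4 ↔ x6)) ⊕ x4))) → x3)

x5 ↔ x6 = T ↔ T = T
¬(x5 ↔ x6) = ¬T = F
¬(x5 ↔ x6) ⊕ x1 = F ⊕ T = T
x5 → x4 = T → F = F
x4 ⊕ x1 = F ⊕ T = T
x4 ⊕ (x4 ⊕ x1) = F ⊕ T = T
x3 ⊕ x1 = F ⊕ T = T
¬(x3 ⊕ x1) = ¬T = F
¬(x3 ⊕ x1) ⊕ x6 = F ⊕ T = T
x4 ↔ x6 = F ↔ T = F
(¬(x3 ⊕ x1) ⊕ x6) ⊕ (x4 ↔ x6) = T ⊕ F = T
((¬(x3 ⊕ x1) ⊕ x6) ⊕ (x4 ↔ x6)) ⊕ x4 = T ⊕ F = T
(x4 ⊕ (x4 ⊕ x1)) → (((¬(x3 ⊕ x1) ⊕ x6) ⊕ (x4 ↔ x6)) ⊕ x4) = T → T = T
(x5 → x4) ↔ ((x4 ⊕ (x4 ⊕ x1)) → (((¬(x3 ⊕ x1) ⊕ x6) ⊕ (x4 ↔ x6)) ⊕ x4)) = F ↔ T = F
((x5 → x4) ↔ ((x4 ⊕ (x4 ⊕ x1)) → (((¬(x3 ⊕ x1) ⊕ x6) ⊕ (x4 ↔ x6)) ⊕ x4))) → x3 = F → F = T
(¬(x5 ↔ x6) ⊕ x1) → (((x5 → x4) ↔ ((x4 ⊕ (x4 ⊕ x1)) → (((¬(x3 ⊕ x1) ⊕ x6) ⊕ (x4 ↔ x6)) ⊕ x4))) → x3) = T → T = T

T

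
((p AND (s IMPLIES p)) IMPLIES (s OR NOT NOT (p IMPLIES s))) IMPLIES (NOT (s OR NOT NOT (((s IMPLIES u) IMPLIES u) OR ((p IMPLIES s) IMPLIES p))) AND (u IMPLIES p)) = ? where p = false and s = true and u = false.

Substituting p=false, s=true, u=false:
s IMPLIES p = true IMPLIES false = false
p AND (s IMPLIES p) = false AND false = false
p IMPLIES s = false IMPLIES true = true
NOT (p IMPLIES s) = NOT true = false
NOT NOT (p IMPLIES s) = NOT false = true
s OR NOT NOT (p IMPLIES s) = true OR true = true
(p AND (s IMPLIES p)) IMPLIES (s OR NOT NOT (p IMPLIES s)) = false IMPLIES true = true
s IMPLIES u = true IMPLIES false = false
(s IMPLIES u) IMPLIES u = false IMPLIES false = true
p IMPLIES s = false IMPLIES true = true
(p IMPLIES s) IMPLIES p = true IMPLIES false = false
((s IMPLIES u) IMPLIES u) OR ((p IMPLIES s) IMPLIES p) = true OR false = true
NOT (((s IMPLIES u) IMPLIES u) OR ((p IMPLIES s) IMPLIES p)) = NOT true = false
NOT NOT (((s IMPLIES u) IMPLIES u) OR ((p IMPLIES s) IMPLIES p)) = NOT false = true
s OR NOT NOT (((s IMPLIES u) IMPLIES u) OR ((p IMPLIES s) IMPLIES p)) = true OR true = true
NOT (s OR NOT NOT (((s IMPLIES u) IMPLIES u) OR ((p IMPLIES s) IMPLIES p))) = NOT true = false
u IMPLIES p = false IMPLIES false = true
NOT (s OR NOT NOT (((s IMPLIES u) IMPLIES u) OR ((p IMPLIES s) IMPLIES p))) AND (u IMPLIES p) = false AND true = false
((p AND (s IMPLIES p)) IMPLIES (s OR NOT NOT (p IMPLIES s))) IMPLIES (NOT (s OR NOT NOT (((s IMPLIES u) IMPLIES u) OR ((p IMPLIES s) IMPLIES p))) AND (u IMPLIES p)) = true IMPLIES false = false

false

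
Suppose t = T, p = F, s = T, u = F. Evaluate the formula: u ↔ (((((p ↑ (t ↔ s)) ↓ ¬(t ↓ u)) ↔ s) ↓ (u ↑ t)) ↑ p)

t ↔ s = T ↔ T = T
p ↑ (t ↔ s) = F ↑ T = T
t ↓ u = T ↓ F = F
¬(t ↓ u) = ¬F = T
(p ↑ (t ↔ s)) ↓ ¬(t ↓ u) = T ↓ T = F
((p ↑ (t ↔ s)) ↓ ¬(t ↓ u)) ↔ s = F ↔ T = F
u ↑ t = F ↑ T = T
(((p ↑ (t ↔ s)) ↓ ¬(t ↓ u)) ↔ s) ↓ (u ↑ t) = F ↓ T = F
((((p ↑ (t ↔ s)) ↓ ¬(t ↓ u)) ↔ s) ↓ (u ↑ t)) ↑ p = F ↑ F = T
u ↔ (((((p ↑ (t ↔ s)) ↓ ¬(t ↓ u)) ↔ s) ↓ (u ↑ t)) ↑ p) = F ↔ T = F

F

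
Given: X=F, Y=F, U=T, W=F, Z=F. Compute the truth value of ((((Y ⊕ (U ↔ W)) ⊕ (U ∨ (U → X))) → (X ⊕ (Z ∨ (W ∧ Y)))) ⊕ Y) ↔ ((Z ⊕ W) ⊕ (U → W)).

T

Substituting X=F, Y=F, U=T, W=F, Z=F:
U ↔ W = T ↔ F = F
Y ⊕ (U ↔ W) = F ⊕ F = F
U → X = T → F = F
U ∨ (U → X) = T ∨ F = T
(Y ⊕ (U ↔ W)) ⊕ (U ∨ (U → X)) = F ⊕ T = T
W ∧ Y = F ∧ F = F
Z ∨ (W ∧ Y) = F ∨ F = F
X ⊕ (Z ∨ (W ∧ Y)) = F ⊕ F = F
((Y ⊕ (U ↔ W)) ⊕ (U ∨ (U → X))) → (X ⊕ (Z ∨ (W ∧ Y))) = T → F = F
(((Y ⊕ (U ↔ W)) ⊕ (U ∨ (U → X))) → (X ⊕ (Z ∨ (W ∧ Y)))) ⊕ Y = F ⊕ F = F
Z ⊕ W = F ⊕ F = F
U → W = T → F = F
(Z ⊕ W) ⊕ (U → W) = F ⊕ F = F
((((Y ⊕ (U ↔ W)) ⊕ (U ∨ (U → X))) → (X ⊕ (Z ∨ (W ∧ Y)))) ⊕ Y) ↔ ((Z ⊕ W) ⊕ (U → W)) = F ↔ F = T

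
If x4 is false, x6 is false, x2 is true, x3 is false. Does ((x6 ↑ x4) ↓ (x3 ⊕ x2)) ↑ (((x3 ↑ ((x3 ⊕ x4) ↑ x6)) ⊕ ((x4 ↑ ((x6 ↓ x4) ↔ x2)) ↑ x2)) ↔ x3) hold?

x6 ↑ x4 = F ↑ F = T
x3 ⊕ x2 = F ⊕ T = T
(x6 ↑ x4) ↓ (x3 ⊕ x2) = T ↓ T = F
x3 ⊕ x4 = F ⊕ F = F
(x3 ⊕ x4) ↑ x6 = F ↑ F = T
x3 ↑ ((x3 ⊕ x4) ↑ x6) = F ↑ T = T
x6 ↓ x4 = F ↓ F = T
(x6 ↓ x4) ↔ x2 = T ↔ T = T
x4 ↑ ((x6 ↓ x4) ↔ x2) = F ↑ T = T
(x4 ↑ ((x6 ↓ x4) ↔ x2)) ↑ x2 = T ↑ T = F
(x3 ↑ ((x3 ⊕ x4) ↑ x6)) ⊕ ((x4 ↑ ((x6 ↓ x4) ↔ x2)) ↑ x2) = T ⊕ F = T
((x3 ↑ ((x3 ⊕ x4) ↑ x6)) ⊕ ((x4 ↑ ((x6 ↓ x4) ↔ x2)) ↑ x2)) ↔ x3 = T ↔ F = F
((x6 ↑ x4) ↓ (x3 ⊕ x2)) ↑ (((x3 ↑ ((x3 ⊕ x4) ↑ x6)) ⊕ ((x4 ↑ ((x6 ↓ x4) ↔ x2)) ↑ x2)) ↔ x3) = F ↑ F = T

T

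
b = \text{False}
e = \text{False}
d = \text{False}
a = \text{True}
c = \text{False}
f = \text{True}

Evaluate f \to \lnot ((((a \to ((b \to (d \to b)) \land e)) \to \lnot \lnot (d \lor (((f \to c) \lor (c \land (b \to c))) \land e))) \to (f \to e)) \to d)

\text{False}

d \to b = \text{False} \to \text{False} = \text{True}
b \to (d \to b) = \text{False} \to \text{True} = \text{True}
(b \to (d \to b)) \land e = \text{True} \land \text{False} = \text{False}
a \to ((b \to (d \to b)) \land e) = \text{True} \to \text{False} = \text{False}
f \to c = \text{True} \to \text{False} = \text{False}
b \to c = \text{False} \to \text{False} = \text{True}
c \land (b \to c) = \text{False} \land \text{True} = \text{False}
(f \to c) \lor (c \land (b \to c)) = \text{False} \lor \text{False} = \text{False}
((f \to c) \lor (c \land (b \to c))) \land e = \text{False} \land \text{False} = \text{False}
d \lor (((f \to c) \lor (c \land (b \to c))) \land e) = \text{False} \lor \text{False} = \text{False}
\lnot (d \lor (((f \to c) \lor (c \land (b \to c))) \land e)) = \lnot \text{False} = \text{True}
\lnot \lnot (d \lor (((f \to c) \lor (c \land (b \to c))) \land e)) = \lnot \text{True} = \text{False}
(a \to ((b \to (d \to b)) \land e)) \to \lnot \lnot (d \lor (((f \to c) \lor (c \land (b \to c))) \land e)) = \text{False} \to \text{False} = \text{True}
f \to e = \text{True} \to \text{False} = \text{False}
((a \to ((b \to (d \to b)) \land e)) \to \lnot \lnot (d \lor (((f \to c) \lor (c \land (b \to c))) \land e))) \to (f \to e) = \text{True} \to \text{False} = \text{False}
(((a \to ((b \to (d \to b)) \land e)) \to \lnot \lnot (d \lor (((f \to c) \lor (c \land (b \to c))) \land e))) \to (f \to e)) \to d = \text{False} \to \text{False} = \text{True}
\lnot ((((a \to ((b \to (d \to b)) \land e)) \to \lnot \lnot (d \lor (((f \to c) \lor (c \land (b \to c))) \land e))) \to (f \to e)) \to d) = \lnot \text{True} = \text{False}
f \to \lnot ((((a \to ((b \to (d \to b)) \land e)) \to \lnot \lnot (d \lor (((f \to c) \lor (c \land (b \to c))) \land e))) \to (f \to e)) \to d) = \text{True} \to \text{False} = \text{False}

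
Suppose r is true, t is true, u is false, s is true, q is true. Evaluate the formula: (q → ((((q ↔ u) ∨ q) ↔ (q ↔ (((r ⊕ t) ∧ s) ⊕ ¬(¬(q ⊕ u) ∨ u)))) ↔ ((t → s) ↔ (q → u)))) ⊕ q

T

q ↔ u = T ↔ F = F
(q ↔ u) ∨ q = F ∨ T = T
r ⊕ t = T ⊕ T = F
(r ⊕ t) ∧ s = F ∧ T = F
q ⊕ u = T ⊕ F = T
¬(q ⊕ u) = ¬T = F
¬(q ⊕ u) ∨ u = F ∨ F = F
¬(¬(q ⊕ u) ∨ u) = ¬F = T
((r ⊕ t) ∧ s) ⊕ ¬(¬(q ⊕ u) ∨ u) = F ⊕ T = T
q ↔ (((r ⊕ t) ∧ s) ⊕ ¬(¬(q ⊕ u) ∨ u)) = T ↔ T = T
((q ↔ u) ∨ q) ↔ (q ↔ (((r ⊕ t) ∧ s) ⊕ ¬(¬(q ⊕ u) ∨ u))) = T ↔ T = T
t → s = T → T = T
q → u = T → F = F
(t → s) ↔ (q → u) = T ↔ F = F
(((q ↔ u) ∨ q) ↔ (q ↔ (((r ⊕ t) ∧ s) ⊕ ¬(¬(q ⊕ u) ∨ u)))) ↔ ((t → s) ↔ (q → u)) = T ↔ F = F
q → ((((q ↔ u) ∨ q) ↔ (q ↔ (((r ⊕ t) ∧ s) ⊕ ¬(¬(q ⊕ u) ∨ u)))) ↔ ((t → s) ↔ (q → u))) = T → F = F
(q → ((((q ↔ u) ∨ q) ↔ (q ↔ (((r ⊕ t) ∧ s) ⊕ ¬(¬(q ⊕ u) ∨ u)))) ↔ ((t → s) ↔ (q → u)))) ⊕ q = F ⊕ T = T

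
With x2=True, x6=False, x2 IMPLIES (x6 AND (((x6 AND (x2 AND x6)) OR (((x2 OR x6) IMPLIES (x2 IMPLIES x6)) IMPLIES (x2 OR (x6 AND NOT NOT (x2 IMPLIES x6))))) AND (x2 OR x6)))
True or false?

False

x2 AND x6 = True AND False = False
x6 AND (x2 AND x6) = False AND False = False
x2 OR x6 = True OR False = True
x2 IMPLIES x6 = True IMPLIES False = False
(x2 OR x6) IMPLIES (x2 IMPLIES x6) = True IMPLIES False = False
x2 IMPLIES x6 = True IMPLIES False = False
NOT (x2 IMPLIES x6) = NOT False = True
NOT NOT (x2 IMPLIES x6) = NOT True = False
x6 AND NOT NOT (x2 IMPLIES x6) = False AND False = False
x2 OR (x6 AND NOT NOT (x2 IMPLIES x6)) = True OR False = True
((x2 OR x6) IMPLIES (x2 IMPLIES x6)) IMPLIES (x2 OR (x6 AND NOT NOT (x2 IMPLIES x6))) = False IMPLIES True = True
(x6 AND (x2 AND x6)) OR (((x2 OR x6) IMPLIES (x2 IMPLIES x6)) IMPLIES (x2 OR (x6 AND NOT NOT (x2 IMPLIES x6)))) = False OR True = True
x2 OR x6 = True OR False = True
((x6 AND (x2 AND x6)) OR (((x2 OR x6) IMPLIES (x2 IMPLIES x6)) IMPLIES (x2 OR (x6 AND NOT NOT (x2 IMPLIES x6))))) AND (x2 OR x6) = True AND True = True
x6 AND (((x6 AND (x2 AND x6)) OR (((x2 OR x6) IMPLIES (x2 IMPLIES x6)) IMPLIES (x2 OR (x6 AND NOT NOT (x2 IMPLIES x6))))) AND (x2 OR x6)) = False AND True = False
x2 IMPLIES (x6 AND (((x6 AND (x2 AND x6)) OR (((x2 OR x6) IMPLIES (x2 IMPLIES x6)) IMPLIES (x2 OR (x6 AND NOT NOT (x2 IMPLIES x6))))) AND (x2 OR x6))) = True IMPLIES False = False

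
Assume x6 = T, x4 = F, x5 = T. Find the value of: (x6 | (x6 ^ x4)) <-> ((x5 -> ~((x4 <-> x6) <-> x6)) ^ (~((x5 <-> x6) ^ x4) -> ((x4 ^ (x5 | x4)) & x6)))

F

x6 ^ x4 = T ^ F = T
x6 | (x6 ^ x4) = T | T = T
x4 <-> x6 = F <-> T = F
(x4 <-> x6) <-> x6 = F <-> T = F
~((x4 <-> x6) <-> x6) = ~F = T
x5 -> ~((x4 <-> x6) <-> x6) = T -> T = T
x5 <-> x6 = T <-> T = T
(x5 <-> x6) ^ x4 = T ^ F = T
~((x5 <-> x6) ^ x4) = ~T = F
x5 | x4 = T | F = T
x4 ^ (x5 | x4) = F ^ T = T
(x4 ^ (x5 | x4)) & x6 = T & T = T
~((x5 <-> x6) ^ x4) -> ((x4 ^ (x5 | x4)) & x6) = F -> T = T
(x5 -> ~((x4 <-> x6) <-> x6)) ^ (~((x5 <-> x6) ^ x4) -> ((x4 ^ (x5 | x4)) & x6)) = T ^ T = F
(x6 | (x6 ^ x4)) <-> ((x5 -> ~((x4 <-> x6) <-> x6)) ^ (~((x5 <-> x6) ^ x4) -> ((x4 ^ (x5 | x4)) & x6))) = T <-> F = F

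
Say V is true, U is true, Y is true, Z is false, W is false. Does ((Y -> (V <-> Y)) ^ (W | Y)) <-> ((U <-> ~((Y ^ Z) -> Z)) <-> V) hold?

False

V <-> Y = True <-> True = True
Y -> (V <-> Y) = True -> True = True
W | Y = False | True = True
(Y -> (V <-> Y)) ^ (W | Y) = True ^ True = False
Y ^ Z = True ^ False = True
(Y ^ Z) -> Z = True -> False = False
~((Y ^ Z) -> Z) = ~False = True
U <-> ~((Y ^ Z) -> Z) = True <-> True = True
(U <-> ~((Y ^ Z) -> Z)) <-> V = True <-> True = True
((Y -> (V <-> Y)) ^ (W | Y)) <-> ((U <-> ~((Y ^ Z) -> Z)) <-> V) = False <-> True = False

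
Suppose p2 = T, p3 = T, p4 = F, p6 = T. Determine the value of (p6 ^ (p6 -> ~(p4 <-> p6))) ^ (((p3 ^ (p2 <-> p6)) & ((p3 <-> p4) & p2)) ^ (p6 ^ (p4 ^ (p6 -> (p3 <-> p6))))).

p4 <-> p6 = F <-> T = F
~(p4 <-> p6) = ~F = T
p6 -> ~(p4 <-> p6) = T -> T = T
p6 ^ (p6 -> ~(p4 <-> p6)) = T ^ T = F
p2 <-> p6 = T <-> T = T
p3 ^ (p2 <-> p6) = T ^ T = F
p3 <-> p4 = T <-> F = F
(p3 <-> p4) & p2 = F & T = F
(p3 ^ (p2 <-> p6)) & ((p3 <-> p4) & p2) = F & F = F
p3 <-> p6 = T <-> T = T
p6 -> (p3 <-> p6) = T -> T = T
p4 ^ (p6 -> (p3 <-> p6)) = F ^ T = T
p6 ^ (p4 ^ (p6 -> (p3 <-> p6))) = T ^ T = F
((p3 ^ (p2 <-> p6)) & ((p3 <-> p4) & p2)) ^ (p6 ^ (p4 ^ (p6 -> (p3 <-> p6)))) = F ^ F = F
(p6 ^ (p6 -> ~(p4 <-> p6))) ^ (((p3 ^ (p2 <-> p6)) & ((p3 <-> p4) & p2)) ^ (p6 ^ (p4 ^ (p6 -> (p3 <-> p6))))) = F ^ F = F

F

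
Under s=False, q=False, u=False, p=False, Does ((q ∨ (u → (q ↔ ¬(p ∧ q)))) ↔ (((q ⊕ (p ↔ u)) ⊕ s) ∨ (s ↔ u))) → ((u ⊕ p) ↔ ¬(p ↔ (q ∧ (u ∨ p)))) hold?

Substituting s=False, q=False, u=False, p=False:
p ∧ q = False ∧ False = False
¬(p ∧ q) = ¬False = True
q ↔ ¬(p ∧ q) = False ↔ True = False
u → (q ↔ ¬(p ∧ q)) = False → False = True
q ∨ (u → (q ↔ ¬(p ∧ q))) = False ∨ True = True
p ↔ u = False ↔ False = True
q ⊕ (p ↔ u) = False ⊕ True = True
(q ⊕ (p ↔ u)) ⊕ s = True ⊕ False = True
s ↔ u = False ↔ False = True
((q ⊕ (p ↔ u)) ⊕ s) ∨ (s ↔ u) = True ∨ True = True
(q ∨ (u → (q ↔ ¬(p ∧ q)))) ↔ (((q ⊕ (p ↔ u)) ⊕ s) ∨ (s ↔ u)) = True ↔ True = True
u ⊕ p = False ⊕ False = False
u ∨ p = False ∨ False = False
q ∧ (u ∨ p) = False ∧ False = False
p ↔ (q ∧ (u ∨ p)) = False ↔ False = True
¬(p ↔ (q ∧ (u ∨ p))) = ¬True = False
(u ⊕ p) ↔ ¬(p ↔ (q ∧ (u ∨ p))) = False ↔ False = True
((q ∨ (u → (q ↔ ¬(p ∧ q)))) ↔ (((q ⊕ (p ↔ u)) ⊕ s) ∨ (s ↔ u))) → ((u ⊕ p) ↔ ¬(p ↔ (q ∧ (u ∨ p)))) = True → True = True

True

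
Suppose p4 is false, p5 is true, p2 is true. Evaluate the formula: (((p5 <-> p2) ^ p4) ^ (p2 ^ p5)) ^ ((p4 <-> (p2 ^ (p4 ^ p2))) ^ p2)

True

Substituting p4=False, p5=True, p2=True:
p5 <-> p2 = True <-> True = True
(p5 <-> p2) ^ p4 = True ^ False = True
p2 ^ p5 = True ^ True = False
((p5 <-> p2) ^ p4) ^ (p2 ^ p5) = True ^ False = True
p4 ^ p2 = False ^ True = True
p2 ^ (p4 ^ p2) = True ^ True = False
p4 <-> (p2 ^ (p4 ^ p2)) = False <-> False = True
(p4 <-> (p2 ^ (p4 ^ p2))) ^ p2 = True ^ True = False
(((p5 <-> p2) ^ p4) ^ (p2 ^ p5)) ^ ((p4 <-> (p2 ^ (p4 ^ p2))) ^ p2) = True ^ False = True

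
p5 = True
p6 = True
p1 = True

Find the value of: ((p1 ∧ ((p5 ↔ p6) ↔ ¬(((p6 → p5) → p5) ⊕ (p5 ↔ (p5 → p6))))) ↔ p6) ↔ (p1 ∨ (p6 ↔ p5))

p5 ↔ p6 = True ↔ True = True
p6 → p5 = True → True = True
(p6 → p5) → p5 = True → True = True
p5 → p6 = True → True = True
p5 ↔ (p5 → p6) = True ↔ True = True
((p6 → p5) → p5) ⊕ (p5 ↔ (p5 → p6)) = True ⊕ True = False
¬(((p6 → p5) → p5) ⊕ (p5 ↔ (p5 → p6))) = ¬False = True
(p5 ↔ p6) ↔ ¬(((p6 → p5) → p5) ⊕ (p5 ↔ (p5 → p6))) = True ↔ True = True
p1 ∧ ((p5 ↔ p6) ↔ ¬(((p6 → p5) → p5) ⊕ (p5 ↔ (p5 → p6)))) = True ∧ True = True
(p1 ∧ ((p5 ↔ p6) ↔ ¬(((p6 → p5) → p5) ⊕ (p5 ↔ (p5 → p6))))) ↔ p6 = True ↔ True = True
p6 ↔ p5 = True ↔ True = True
p1 ∨ (p6 ↔ p5) = True ∨ True = True
((p1 ∧ ((p5 ↔ p6) ↔ ¬(((p6 → p5) → p5) ⊕ (p5 ↔ (p5 → p6))))) ↔ p6) ↔ (p1 ∨ (p6 ↔ p5)) = True ↔ True = True

True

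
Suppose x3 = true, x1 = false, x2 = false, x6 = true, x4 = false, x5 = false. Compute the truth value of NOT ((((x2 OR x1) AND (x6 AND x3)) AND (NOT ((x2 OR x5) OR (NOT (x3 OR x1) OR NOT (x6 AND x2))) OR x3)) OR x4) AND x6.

true

x2 OR x1 = false OR false = false
x6 AND x3 = true AND true = true
(x2 OR x1) AND (x6 AND x3) = false AND true = false
x2 OR x5 = false OR false = false
x3 OR x1 = true OR false = true
NOT (x3 OR x1) = NOT true = false
x6 AND x2 = true AND false = false
NOT (x6 AND x2) = NOT false = true
NOT (x3 OR x1) OR NOT (x6 AND x2) = false OR true = true
(x2 OR x5) OR (NOT (x3 OR x1) OR NOT (x6 AND x2)) = false OR true = true
NOT ((x2 OR x5) OR (NOT (x3 OR x1) OR NOT (x6 AND x2))) = NOT true = false
NOT ((x2 OR x5) OR (NOT (x3 OR x1) OR NOT (x6 AND x2))) OR x3 = false OR true = true
((x2 OR x1) AND (x6 AND x3)) AND (NOT ((x2 OR x5) OR (NOT (x3 OR x1) OR NOT (x6 AND x2))) OR x3) = false AND true = false
(((x2 OR x1) AND (x6 AND x3)) AND (NOT ((x2 OR x5) OR (NOT (x3 OR x1) OR NOT (x6 AND x2))) OR x3)) OR x4 = false OR false = false
NOT ((((x2 OR x1) AND (x6 AND x3)) AND (NOT ((x2 OR x5) OR (NOT (x3 OR x1) OR NOT (x6 AND x2))) OR x3)) OR x4) = NOT false = true
NOT ((((x2 OR x1) AND (x6 AND x3)) AND (NOT ((x2 OR x5) OR (NOT (x3 OR x1) OR NOT (x6 AND x2))) OR x3)) OR x4) AND x6 = true AND true = true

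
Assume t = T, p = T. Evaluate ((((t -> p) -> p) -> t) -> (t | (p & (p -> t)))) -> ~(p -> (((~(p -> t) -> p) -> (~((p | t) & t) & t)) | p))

F

t -> p = T -> T = T
(t -> p) -> p = T -> T = T
((t -> p) -> p) -> t = T -> T = T
p -> t = T -> T = T
p & (p -> t) = T & T = T
t | (p & (p -> t)) = T | T = T
(((t -> p) -> p) -> t) -> (t | (p & (p -> t))) = T -> T = T
p -> t = T -> T = T
~(p -> t) = ~T = F
~(p -> t) -> p = F -> T = T
p | t = T | T = T
(p | t) & t = T & T = T
~((p | t) & t) = ~T = F
~((p | t) & t) & t = F & T = F
(~(p -> t) -> p) -> (~((p | t) & t) & t) = T -> F = F
((~(p -> t) -> p) -> (~((p | t) & t) & t)) | p = F | T = T
p -> (((~(p -> t) -> p) -> (~((p | t) & t) & t)) | p) = T -> T = T
~(p -> (((~(p -> t) -> p) -> (~((p | t) & t) & t)) | p)) = ~T = F
((((t -> p) -> p) -> t) -> (t | (p & (p -> t)))) -> ~(p -> (((~(p -> t) -> p) -> (~((p | t) & t) & t)) | p)) = T -> F = F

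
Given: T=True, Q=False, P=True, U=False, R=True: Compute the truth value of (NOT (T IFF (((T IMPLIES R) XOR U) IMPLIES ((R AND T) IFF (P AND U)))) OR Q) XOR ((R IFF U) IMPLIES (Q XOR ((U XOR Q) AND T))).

False

T IMPLIES R = True IMPLIES True = True
(T IMPLIES R) XOR U = True XOR False = True
R AND T = True AND True = True
P AND U = True AND False = False
(R AND T) IFF (P AND U) = True IFF False = False
((T IMPLIES R) XOR U) IMPLIES ((R AND T) IFF (P AND U)) = True IMPLIES False = False
T IFF (((T IMPLIES R) XOR U) IMPLIES ((R AND T) IFF (P AND U))) = True IFF False = False
NOT (T IFF (((T IMPLIES R) XOR U) IMPLIES ((R AND T) IFF (P AND U)))) = NOT False = True
NOT (T IFF (((T IMPLIES R) XOR U) IMPLIES ((R AND T) IFF (P AND U)))) OR Q = True OR False = True
R IFF U = True IFF False = False
U XOR Q = False XOR False = False
(U XOR Q) AND T = False AND True = False
Q XOR ((U XOR Q) AND T) = False XOR False = False
(R IFF U) IMPLIES (Q XOR ((U XOR Q) AND T)) = False IMPLIES False = True
(NOT (T IFF (((T IMPLIES R) XOR U) IMPLIES ((R AND T) IFF (P AND U)))) OR Q) XOR ((R IFF U) IMPLIES (Q XOR ((U XOR Q) AND T))) = True XOR True = False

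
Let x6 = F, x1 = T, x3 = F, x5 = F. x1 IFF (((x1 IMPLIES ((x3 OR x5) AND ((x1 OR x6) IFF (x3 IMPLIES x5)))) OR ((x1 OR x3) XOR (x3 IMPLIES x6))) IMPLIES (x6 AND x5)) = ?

T

x3 OR x5 = F OR F = F
x1 OR x6 = T OR F = T
x3 IMPLIES x5 = F IMPLIES F = T
(x1 OR x6) IFF (x3 IMPLIES x5) = T IFF T = T
(x3 OR x5) AND ((x1 OR x6) IFF (x3 IMPLIES x5)) = F AND T = F
x1 IMPLIES ((x3 OR x5) AND ((x1 OR x6) IFF (x3 IMPLIES x5))) = T IMPLIES F = F
x1 OR x3 = T OR F = T
x3 IMPLIES x6 = F IMPLIES F = T
(x1 OR x3) XOR (x3 IMPLIES x6) = T XOR T = F
(x1 IMPLIES ((x3 OR x5) AND ((x1 OR x6) IFF (x3 IMPLIES x5)))) OR ((x1 OR x3) XOR (x3 IMPLIES x6)) = F OR F = F
x6 AND x5 = F AND F = F
((x1 IMPLIES ((x3 OR x5) AND ((x1 OR x6) IFF (x3 IMPLIES x5)))) OR ((x1 OR x3) XOR (x3 IMPLIES x6))) IMPLIES (x6 AND x5) = F IMPLIES F = T
x1 IFF (((x1 IMPLIES ((x3 OR x5) AND ((x1 OR x6) IFF (x3 IMPLIES x5)))) OR ((x1 OR x3) XOR (x3 IMPLIES x6))) IMPLIES (x6 AND x5)) = T IFF T = T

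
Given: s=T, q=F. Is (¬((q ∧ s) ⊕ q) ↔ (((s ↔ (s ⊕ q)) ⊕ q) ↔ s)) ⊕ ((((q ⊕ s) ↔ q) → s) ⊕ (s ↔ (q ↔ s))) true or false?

Substituting s=T, q=F:
q ∧ s = F ∧ T = F
(q ∧ s) ⊕ q = F ⊕ F = F
¬((q ∧ s) ⊕ q) = ¬F = T
s ⊕ q = T ⊕ F = T
s ↔ (s ⊕ q) = T ↔ T = T
(s ↔ (s ⊕ q)) ⊕ q = T ⊕ F = T
((s ↔ (s ⊕ q)) ⊕ q) ↔ s = T ↔ T = T
¬((q ∧ s) ⊕ q) ↔ (((s ↔ (s ⊕ q)) ⊕ q) ↔ s) = T ↔ T = T
q ⊕ s = F ⊕ T = T
(q ⊕ s) ↔ q = T ↔ F = F
((q ⊕ s) ↔ q) → s = F → T = T
q ↔ s = F ↔ T = F
s ↔ (q ↔ s) = T ↔ F = F
(((q ⊕ s) ↔ q) → s) ⊕ (s ↔ (q ↔ s)) = T ⊕ F = T
(¬((q ∧ s) ⊕ q) ↔ (((s ↔ (s ⊕ q)) ⊕ q) ↔ s)) ⊕ ((((q ⊕ s) ↔ q) → s) ⊕ (s ↔ (q ↔ s))) = T ⊕ T = F

F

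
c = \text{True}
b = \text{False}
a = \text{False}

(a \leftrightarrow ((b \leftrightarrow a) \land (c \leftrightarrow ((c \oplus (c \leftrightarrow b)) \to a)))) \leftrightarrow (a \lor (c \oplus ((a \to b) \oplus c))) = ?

b \leftrightarrow a = \text{False} \leftrightarrow \text{False} = \text{True}
c \leftrightarrow b = \text{True} \leftrightarrow \text{False} = \text{False}
c \oplus (c \leftrightarrow b) = \text{True} \oplus \text{False} = \text{True}
(c \oplus (c \leftrightarrow b)) \to a = \text{True} \to \text{False} = \text{False}
c \leftrightarrow ((c \oplus (c \leftrightarrow b)) \to a) = \text{True} \leftrightarrow \text{False} = \text{False}
(b \leftrightarrow a) \land (c \leftrightarrow ((c \oplus (c \leftrightarrow b)) \to a)) = \text{True} \land \text{False} = \text{False}
a \leftrightarrow ((b \leftrightarrow a) \land (c \leftrightarrow ((c \oplus (c \leftrightarrow b)) \to a))) = \text{False} \leftrightarrow \text{False} = \text{True}
a \to b = \text{False} \to \text{False} = \text{True}
(a \to b) \oplus c = \text{True} \oplus \text{True} = \text{False}
c \oplus ((a \to b) \oplus c) = \text{True} \oplus \text{False} = \text{True}
a \lor (c \oplus ((a \to b) \oplus c)) = \text{False} \lor \text{True} = \text{True}
(a \leftrightarrow ((b \leftrightarrow a) \land (c \leftrightarrow ((c \oplus (c \leftrightarrow b)) \to a)))) \leftrightarrow (a \lor (c \oplus ((a \to b) \oplus c))) = \text{True} \leftrightarrow \text{True} = \text{True}

\text{True}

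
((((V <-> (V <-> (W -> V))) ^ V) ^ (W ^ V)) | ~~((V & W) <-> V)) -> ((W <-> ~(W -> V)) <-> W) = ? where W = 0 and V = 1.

W -> V = 0 -> 1 = 1
V <-> (W -> V) = 1 <-> 1 = 1
V <-> (V <-> (W -> V)) = 1 <-> 1 = 1
(V <-> (V <-> (W -> V))) ^ V = 1 ^ 1 = 0
W ^ V = 0 ^ 1 = 1
((V <-> (V <-> (W -> V))) ^ V) ^ (W ^ V) = 0 ^ 1 = 1
V & W = 1 & 0 = 0
(V & W) <-> V = 0 <-> 1 = 0
~((V & W) <-> V) = ~0 = 1
~~((V & W) <-> V) = ~1 = 0
(((V <-> (V <-> (W -> V))) ^ V) ^ (W ^ V)) | ~~((V & W) <-> V) = 1 | 0 = 1
W -> V = 0 -> 1 = 1
~(W -> V) = ~1 = 0
W <-> ~(W -> V) = 0 <-> 0 = 1
(W <-> ~(W -> V)) <-> W = 1 <-> 0 = 0
((((V <-> (V <-> (W -> V))) ^ V) ^ (W ^ V)) | ~~((V & W) <-> V)) -> ((W <-> ~(W -> V)) <-> W) = 1 -> 0 = 0

0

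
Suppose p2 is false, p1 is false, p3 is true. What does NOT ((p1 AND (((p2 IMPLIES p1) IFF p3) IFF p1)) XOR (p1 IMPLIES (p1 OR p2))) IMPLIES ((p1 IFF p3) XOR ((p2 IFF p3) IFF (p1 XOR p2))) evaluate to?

True

p2 IMPLIES p1 = False IMPLIES False = True
(p2 IMPLIES p1) IFF p3 = True IFF True = True
((p2 IMPLIES p1) IFF p3) IFF p1 = True IFF False = False
p1 AND (((p2 IMPLIES p1) IFF p3) IFF p1) = False AND False = False
p1 OR p2 = False OR False = False
p1 IMPLIES (p1 OR p2) = False IMPLIES False = True
(p1 AND (((p2 IMPLIES p1) IFF p3) IFF p1)) XOR (p1 IMPLIES (p1 OR p2)) = False XOR True = True
NOT ((p1 AND (((p2 IMPLIES p1) IFF p3) IFF p1)) XOR (p1 IMPLIES (p1 OR p2))) = NOT True = False
p1 IFF p3 = False IFF True = False
p2 IFF p3 = False IFF True = False
p1 XOR p2 = False XOR False = False
(p2 IFF p3) IFF (p1 XOR p2) = False IFF False = True
(p1 IFF p3) XOR ((p2 IFF p3) IFF (p1 XOR p2)) = False XOR True = True
NOT ((p1 AND (((p2 IMPLIES p1) IFF p3) IFF p1)) XOR (p1 IMPLIES (p1 OR p2))) IMPLIES ((p1 IFF p3) XOR ((p2 IFF p3) IFF (p1 XOR p2))) = False IMPLIES True = True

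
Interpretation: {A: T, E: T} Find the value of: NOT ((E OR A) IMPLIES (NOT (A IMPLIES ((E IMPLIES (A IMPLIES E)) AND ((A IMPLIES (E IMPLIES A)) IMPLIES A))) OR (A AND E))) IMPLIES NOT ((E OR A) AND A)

E OR A = T OR T = T
A IMPLIES E = T IMPLIES T = T
E IMPLIES (A IMPLIES E) = T IMPLIES T = T
E IMPLIES A = T IMPLIES T = T
A IMPLIES (E IMPLIES A) = T IMPLIES T = T
(A IMPLIES (E IMPLIES A)) IMPLIES A = T IMPLIES T = T
(E IMPLIES (A IMPLIES E)) AND ((A IMPLIES (E IMPLIES A)) IMPLIES A) = T AND T = T
A IMPLIES ((E IMPLIES (A IMPLIES E)) AND ((A IMPLIES (E IMPLIES A)) IMPLIES A)) = T IMPLIES T = T
NOT (A IMPLIES ((E IMPLIES (A IMPLIES E)) AND ((A IMPLIES (E IMPLIES A)) IMPLIES A))) = NOT T = F
A AND E = T AND T = T
NOT (A IMPLIES ((E IMPLIES (A IMPLIES E)) AND ((A IMPLIES (E IMPLIES A)) IMPLIES A))) OR (A AND E) = F OR T = T
(E OR A) IMPLIES (NOT (A IMPLIES ((E IMPLIES (A IMPLIES E)) AND ((A IMPLIES (E IMPLIES A)) IMPLIES A))) OR (A AND E)) = T IMPLIES T = T
NOT ((E OR A) IMPLIES (NOT (A IMPLIES ((E IMPLIES (A IMPLIES E)) AND ((A IMPLIES (E IMPLIES A)) IMPLIES A))) OR (A AND E))) = NOT T = F
E OR A = T OR T = T
(E OR A) AND A = T AND T = T
NOT ((E OR A) AND A) = NOT T = F
NOT ((E OR A) IMPLIES (NOT (A IMPLIES ((E IMPLIES (A IMPLIES E)) AND ((A IMPLIES (E IMPLIES A)) IMPLIES A))) OR (A AND E))) IMPLIES NOT ((E OR A) AND A) = F IMPLIES F = T

T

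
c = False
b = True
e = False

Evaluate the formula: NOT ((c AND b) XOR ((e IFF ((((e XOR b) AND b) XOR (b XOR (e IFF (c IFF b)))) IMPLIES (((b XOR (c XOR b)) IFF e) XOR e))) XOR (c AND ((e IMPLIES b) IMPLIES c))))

c AND b = False AND True = False
e XOR b = False XOR True = True
(e XOR b) AND b = True AND True = True
c IFF b = False IFF True = False
e IFF (c IFF b) = False IFF False = True
b XOR (e IFF (c IFF b)) = True XOR True = False
((e XOR b) AND b) XOR (b XOR (e IFF (c IFF b))) = True XOR False = True
c XOR b = False XOR True = True
b XOR (c XOR b) = True XOR True = False
(b XOR (c XOR b)) IFF e = False IFF False = True
((b XOR (c XOR b)) IFF e) XOR e = True XOR False = True
(((e XOR b) AND b) XOR (b XOR (e IFF (c IFF b)))) IMPLIES (((b XOR (c XOR b)) IFF e) XOR e) = True IMPLIES True = True
e IFF ((((e XOR b) AND b) XOR (b XOR (e IFF (c IFF b)))) IMPLIES (((b XOR (c XOR b)) IFF e) XOR e)) = False IFF True = False
e IMPLIES b = False IMPLIES True = True
(e IMPLIES b) IMPLIES c = True IMPLIES False = False
c AND ((e IMPLIES b) IMPLIES c) = False AND False = False
(e IFF ((((e XOR b) AND b) XOR (b XOR (e IFF (c IFF b)))) IMPLIES (((b XOR (c XOR b)) IFF e) XOR e))) XOR (c AND ((e IMPLIES b) IMPLIES c)) = False XOR False = False
(c AND b) XOR ((e IFF ((((e XOR b) AND b) XOR (b XOR (e IFF (c IFF b)))) IMPLIES (((b XOR (c XOR b)) IFF e) XOR e))) XOR (c AND ((e IMPLIES b) IMPLIES c))) = False XOR False = False
NOT ((c AND b) XOR ((e IFF ((((e XOR b) AND b) XOR (b XOR (e IFF (c IFF b)))) IMPLIES (((b XOR (c XOR b)) IFF e) XOR e))) XOR (c AND ((e IMPLIES b) IMPLIES c)))) = NOT False = True

True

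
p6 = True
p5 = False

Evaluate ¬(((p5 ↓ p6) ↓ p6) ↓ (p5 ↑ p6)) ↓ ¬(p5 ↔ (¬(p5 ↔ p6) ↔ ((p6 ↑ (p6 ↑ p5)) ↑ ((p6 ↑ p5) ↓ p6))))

p5 ↓ p6 = False ↓ True = False
(p5 ↓ p6) ↓ p6 = False ↓ True = False
p5 ↑ p6 = False ↑ True = True
((p5 ↓ p6) ↓ p6) ↓ (p5 ↑ p6) = False ↓ True = False
¬(((p5 ↓ p6) ↓ p6) ↓ (p5 ↑ p6)) = ¬False = True
p5 ↔ p6 = False ↔ True = False
¬(p5 ↔ p6) = ¬False = True
p6 ↑ p5 = True ↑ False = True
p6 ↑ (p6 ↑ p5) = True ↑ True = False
p6 ↑ p5 = True ↑ False = True
(p6 ↑ p5) ↓ p6 = True ↓ True = False
(p6 ↑ (p6 ↑ p5)) ↑ ((p6 ↑ p5) ↓ p6) = False ↑ False = True
¬(p5 ↔ p6) ↔ ((p6 ↑ (p6 ↑ p5)) ↑ ((p6 ↑ p5) ↓ p6)) = True ↔ True = True
p5 ↔ (¬(p5 ↔ p6) ↔ ((p6 ↑ (p6 ↑ p5)) ↑ ((p6 ↑ p5) ↓ p6))) = False ↔ True = False
¬(p5 ↔ (¬(p5 ↔ p6) ↔ ((p6 ↑ (p6 ↑ p5)) ↑ ((p6 ↑ p5) ↓ p6)))) = ¬False = True
¬(((p5 ↓ p6) ↓ p6) ↓ (p5 ↑ p6)) ↓ ¬(p5 ↔ (¬(p5 ↔ p6) ↔ ((p6 ↑ (p6 ↑ p5)) ↑ ((p6 ↑ p5) ↓ p6)))) = True ↓ True = False

False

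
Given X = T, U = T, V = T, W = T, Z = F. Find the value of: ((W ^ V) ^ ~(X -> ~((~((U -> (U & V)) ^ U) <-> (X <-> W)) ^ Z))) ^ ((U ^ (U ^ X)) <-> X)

F

W ^ V = T ^ T = F
U & V = T & T = T
U -> (U & V) = T -> T = T
(U -> (U & V)) ^ U = T ^ T = F
~((U -> (U & V)) ^ U) = ~F = T
X <-> W = T <-> T = T
~((U -> (U & V)) ^ U) <-> (X <-> W) = T <-> T = T
(~((U -> (U & V)) ^ U) <-> (X <-> W)) ^ Z = T ^ F = T
~((~((U -> (U & V)) ^ U) <-> (X <-> W)) ^ Z) = ~T = F
X -> ~((~((U -> (U & V)) ^ U) <-> (X <-> W)) ^ Z) = T -> F = F
~(X -> ~((~((U -> (U & V)) ^ U) <-> (X <-> W)) ^ Z)) = ~F = T
(W ^ V) ^ ~(X -> ~((~((U -> (U & V)) ^ U) <-> (X <-> W)) ^ Z)) = F ^ T = T
U ^ X = T ^ T = F
U ^ (U ^ X) = T ^ F = T
(U ^ (U ^ X)) <-> X = T <-> T = T
((W ^ V) ^ ~(X -> ~((~((U -> (U & V)) ^ U) <-> (X <-> W)) ^ Z))) ^ ((U ^ (U ^ X)) <-> X) = T ^ T = F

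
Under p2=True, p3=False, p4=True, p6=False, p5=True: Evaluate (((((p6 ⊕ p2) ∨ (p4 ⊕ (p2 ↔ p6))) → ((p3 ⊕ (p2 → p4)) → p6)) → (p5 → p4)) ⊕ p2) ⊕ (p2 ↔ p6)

p6 ⊕ p2 = False ⊕ True = True
p2 ↔ p6 = True ↔ False = False
p4 ⊕ (p2 ↔ p6) = True ⊕ False = True
(p6 ⊕ p2) ∨ (p4 ⊕ (p2 ↔ p6)) = True ∨ True = True
p2 → p4 = True → True = True
p3 ⊕ (p2 → p4) = False ⊕ True = True
(p3 ⊕ (p2 → p4)) → p6 = True → False = False
((p6 ⊕ p2) ∨ (p4 ⊕ (p2 ↔ p6))) → ((p3 ⊕ (p2 → p4)) → p6) = True → False = False
p5 → p4 = True → True = True
(((p6 ⊕ p2) ∨ (p4 ⊕ (p2 ↔ p6))) → ((p3 ⊕ (p2 → p4)) → p6)) → (p5 → p4) = False → True = True
((((p6 ⊕ p2) ∨ (p4 ⊕ (p2 ↔ p6))) → ((p3 ⊕ (p2 → p4)) → p6)) → (p5 → p4)) ⊕ p2 = True ⊕ True = False
p2 ↔ p6 = True ↔ False = False
(((((p6 ⊕ p2) ∨ (p4 ⊕ (p2 ↔ p6))) → ((p3 ⊕ (p2 → p4)) → p6)) → (p5 → p4)) ⊕ p2) ⊕ (p2 ↔ p6) = False ⊕ False = False

False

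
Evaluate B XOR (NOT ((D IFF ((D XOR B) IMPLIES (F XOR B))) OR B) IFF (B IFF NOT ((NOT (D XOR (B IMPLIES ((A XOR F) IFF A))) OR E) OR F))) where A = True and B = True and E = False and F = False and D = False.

True

Substituting A=True, B=True, E=False, F=False, D=False:
D XOR B = False XOR True = True
F XOR B = False XOR True = True
(D XOR B) IMPLIES (F XOR B) = True IMPLIES True = True
D IFF ((D XOR B) IMPLIES (F XOR B)) = False IFF True = False
(D IFF ((D XOR B) IMPLIES (F XOR B))) OR B = False OR True = True
NOT ((D IFF ((D XOR B) IMPLIES (F XOR B))) OR B) = NOT True = False
A XOR F = True XOR False = True
(A XOR F) IFF A = True IFF True = True
B IMPLIES ((A XOR F) IFF A) = True IMPLIES True = True
D XOR (B IMPLIES ((A XOR F) IFF A)) = False XOR True = True
NOT (D XOR (B IMPLIES ((A XOR F) IFF A))) = NOT True = False
NOT (D XOR (B IMPLIES ((A XOR F) IFF A))) OR E = False OR False = False
(NOT (D XOR (B IMPLIES ((A XOR F) IFF A))) OR E) OR F = False OR False = False
NOT ((NOT (D XOR (B IMPLIES ((A XOR F) IFF A))) OR E) OR F) = NOT False = True
B IFF NOT ((NOT (D XOR (B IMPLIES ((A XOR F) IFF A))) OR E) OR F) = True IFF True = True
NOT ((D IFF ((D XOR B) IMPLIES (F XOR B))) OR B) IFF (B IFF NOT ((NOT (D XOR (B IMPLIES ((A XOR F) IFF A))) OR E) OR F)) = False IFF True = False
B XOR (NOT ((D IFF ((D XOR B) IMPLIES (F XOR B))) OR B) IFF (B IFF NOT ((NOT (D XOR (B IMPLIES ((A XOR F) IFF A))) OR E) OR F))) = True XOR False = True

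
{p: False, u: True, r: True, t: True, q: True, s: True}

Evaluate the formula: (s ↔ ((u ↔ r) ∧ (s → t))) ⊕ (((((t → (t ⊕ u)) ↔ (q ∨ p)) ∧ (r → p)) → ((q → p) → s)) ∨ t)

False

u ↔ r = True ↔ True = True
s → t = True → True = True
(u ↔ r) ∧ (s → t) = True ∧ True = True
s ↔ ((u ↔ r) ∧ (s → t)) = True ↔ True = True
t ⊕ u = True ⊕ True = False
t → (t ⊕ u) = True → False = False
q ∨ p = True ∨ False = True
(t → (t ⊕ u)) ↔ (q ∨ p) = False ↔ True = False
r → p = True → False = False
((t → (t ⊕ u)) ↔ (q ∨ p)) ∧ (r → p) = False ∧ False = False
q → p = True → False = False
(q → p) → s = False → True = True
(((t → (t ⊕ u)) ↔ (q ∨ p)) ∧ (r → p)) → ((q → p) → s) = False → True = True
((((t → (t ⊕ u)) ↔ (q ∨ p)) ∧ (r → p)) → ((q → p) → s)) ∨ t = True ∨ True = True
(s ↔ ((u ↔ r) ∧ (s → t))) ⊕ (((((t → (t ⊕ u)) ↔ (q ∨ p)) ∧ (r → p)) → ((q → p) → s)) ∨ t) = True ⊕ True = False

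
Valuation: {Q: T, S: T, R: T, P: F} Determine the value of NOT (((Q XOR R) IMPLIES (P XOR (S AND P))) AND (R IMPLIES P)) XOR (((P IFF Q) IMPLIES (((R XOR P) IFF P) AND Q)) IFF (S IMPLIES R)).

Substituting Q=T, S=T, R=T, P=F:
Q XOR R = T XOR T = F
S AND P = T AND F = F
P XOR (S AND P) = F XOR F = F
(Q XOR R) IMPLIES (P XOR (S AND P)) = F IMPLIES F = T
R IMPLIES P = T IMPLIES F = F
((Q XOR R) IMPLIES (P XOR (S AND P))) AND (R IMPLIES P) = T AND F = F
NOT (((Q XOR R) IMPLIES (P XOR (S AND P))) AND (R IMPLIES P)) = NOT F = T
P IFF Q = F IFF T = F
R XOR P = T XOR F = T
(R XOR P) IFF P = T IFF F = F
((R XOR P) IFF P) AND Q = F AND T = F
(P IFF Q) IMPLIES (((R XOR P) IFF P) AND Q) = F IMPLIES F = T
S IMPLIES R = T IMPLIES T = T
((P IFF Q) IMPLIES (((R XOR P) IFF P) AND Q)) IFF (S IMPLIES R) = T IFF T = T
NOT (((Q XOR R) IMPLIES (P XOR (S AND P))) AND (R IMPLIES P)) XOR (((P IFF Q) IMPLIES (((R XOR P) IFF P) AND Q)) IFF (S IMPLIES R)) = T XOR T = F

F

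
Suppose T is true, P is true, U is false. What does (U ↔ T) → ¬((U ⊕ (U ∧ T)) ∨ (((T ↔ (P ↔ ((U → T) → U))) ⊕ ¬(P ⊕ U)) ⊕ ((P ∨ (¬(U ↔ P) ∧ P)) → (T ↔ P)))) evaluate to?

Substituting T=True, P=True, U=False:
U ↔ T = False ↔ True = False
U ∧ T = False ∧ True = False
U ⊕ (U ∧ T) = False ⊕ False = False
U → T = False → True = True
(U → T) → U = True → False = False
P ↔ ((U → T) → U) = True ↔ False = False
T ↔ (P ↔ ((U → T) → U)) = True ↔ False = False
P ⊕ U = True ⊕ False = True
¬(P ⊕ U) = ¬True = False
(T ↔ (P ↔ ((U → T) → U))) ⊕ ¬(P ⊕ U) = False ⊕ False = False
U ↔ P = False ↔ True = False
¬(U ↔ P) = ¬False = True
¬(U ↔ P) ∧ P = True ∧ True = True
P ∨ (¬(U ↔ P) ∧ P) = True ∨ True = True
T ↔ P = True ↔ True = True
(P ∨ (¬(U ↔ P) ∧ P)) → (T ↔ P) = True → True = True
((T ↔ (P ↔ ((U → T) → U))) ⊕ ¬(P ⊕ U)) ⊕ ((P ∨ (¬(U ↔ P) ∧ P)) → (T ↔ P)) = False ⊕ True = True
(U ⊕ (U ∧ T)) ∨ (((T ↔ (P ↔ ((U → T) → U))) ⊕ ¬(P ⊕ U)) ⊕ ((P ∨ (¬(U ↔ P) ∧ P)) → (T ↔ P))) = False ∨ True = True
¬((U ⊕ (U ∧ T)) ∨ (((T ↔ (P ↔ ((U → T) → U))) ⊕ ¬(P ⊕ U)) ⊕ ((P ∨ (¬(U ↔ P) ∧ P)) → (T ↔ P)))) = ¬True = False
(U ↔ T) → ¬((U ⊕ (U ∧ T)) ∨ (((T ↔ (P ↔ ((U → T) → U))) ⊕ ¬(P ⊕ U)) ⊕ ((P ∨ (¬(U ↔ P) ∧ P)) → (T ↔ P)))) = False → False = True

True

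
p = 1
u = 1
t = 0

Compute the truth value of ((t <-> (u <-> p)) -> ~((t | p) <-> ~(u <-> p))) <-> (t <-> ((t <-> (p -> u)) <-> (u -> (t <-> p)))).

u <-> p = 1 <-> 1 = 1
t <-> (u <-> p) = 0 <-> 1 = 0
t | p = 0 | 1 = 1
u <-> p = 1 <-> 1 = 1
~(u <-> p) = ~1 = 0
(t | p) <-> ~(u <-> p) = 1 <-> 0 = 0
~((t | p) <-> ~(u <-> p)) = ~0 = 1
(t <-> (u <-> p)) -> ~((t | p) <-> ~(u <-> p)) = 0 -> 1 = 1
p -> u = 1 -> 1 = 1
t <-> (p -> u) = 0 <-> 1 = 0
t <-> p = 0 <-> 1 = 0
u -> (t <-> p) = 1 -> 0 = 0
(t <-> (p -> u)) <-> (u -> (t <-> p)) = 0 <-> 0 = 1
t <-> ((t <-> (p -> u)) <-> (u -> (t <-> p))) = 0 <-> 1 = 0
((t <-> (u <-> p)) -> ~((t | p) <-> ~(u <-> p))) <-> (t <-> ((t <-> (p -> u)) <-> (u -> (t <-> p)))) = 1 <-> 0 = 0

0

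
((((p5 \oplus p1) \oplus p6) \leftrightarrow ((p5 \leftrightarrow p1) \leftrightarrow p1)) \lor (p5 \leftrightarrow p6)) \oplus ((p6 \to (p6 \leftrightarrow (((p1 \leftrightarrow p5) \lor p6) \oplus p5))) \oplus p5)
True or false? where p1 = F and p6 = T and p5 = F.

T

p5 \oplus p1 = F \oplus F = F
(p5 \oplus p1) \oplus p6 = F \oplus T = T
p5 \leftrightarrow p1 = F \leftrightarrow F = T
(p5 \leftrightarrow p1) \leftrightarrow p1 = T \leftrightarrow F = F
((p5 \oplus p1) \oplus p6) \leftrightarrow ((p5 \leftrightarrow p1) \leftrightarrow p1) = T \leftrightarrow F = F
p5 \leftrightarrow p6 = F \leftrightarrow T = F
(((p5 \oplus p1) \oplus p6) \leftrightarrow ((p5 \leftrightarrow p1) \leftrightarrow p1)) \lor (p5 \leftrightarrow p6) = F \lor F = F
p1 \leftrightarrow p5 = F \leftrightarrow F = T
(p1 \leftrightarrow p5) \lor p6 = T \lor T = T
((p1 \leftrightarrow p5) \lor p6) \oplus p5 = T \oplus F = T
p6 \leftrightarrow (((p1 \leftrightarrow p5) \lor p6) \oplus p5) = T \leftrightarrow T = T
p6 \to (p6 \leftrightarrow (((p1 \leftrightarrow p5) \lor p6) \oplus p5)) = T \to T = T
(p6 \to (p6 \leftrightarrow (((p1 \leftrightarrow p5) \lor p6) \oplus p5))) \oplus p5 = T \oplus F = T
((((p5 \oplus p1) \oplus p6) \leftrightarrow ((p5 \leftrightarrow p1) \leftrightarrow p1)) \lor (p5 \leftrightarrow p6)) \oplus ((p6 \to (p6 \leftrightarrow (((p1 \leftrightarrow p5) \lor p6) \oplus p5))) \oplus p5) = F \oplus T = T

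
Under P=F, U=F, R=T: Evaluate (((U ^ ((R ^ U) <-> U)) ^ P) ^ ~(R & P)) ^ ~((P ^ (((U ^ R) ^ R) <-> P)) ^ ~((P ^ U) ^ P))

R ^ U = T ^ F = T
(R ^ U) <-> U = T <-> F = F
U ^ ((R ^ U) <-> U) = F ^ F = F
(U ^ ((R ^ U) <-> U)) ^ P = F ^ F = F
R & P = T & F = F
~(R & P) = ~F = T
((U ^ ((R ^ U) <-> U)) ^ P) ^ ~(R & P) = F ^ T = T
U ^ R = F ^ T = T
(U ^ R) ^ R = T ^ T = F
((U ^ R) ^ R) <-> P = F <-> F = T
P ^ (((U ^ R) ^ R) <-> P) = F ^ T = T
P ^ U = F ^ F = F
(P ^ U) ^ P = F ^ F = F
~((P ^ U) ^ P) = ~F = T
(P ^ (((U ^ R) ^ R) <-> P)) ^ ~((P ^ U) ^ P) = T ^ T = F
~((P ^ (((U ^ R) ^ R) <-> P)) ^ ~((P ^ U) ^ P)) = ~F = T
(((U ^ ((R ^ U) <-> U)) ^ P) ^ ~(R & P)) ^ ~((P ^ (((U ^ R) ^ R) <-> P)) ^ ~((P ^ U) ^ P)) = T ^ T = F

F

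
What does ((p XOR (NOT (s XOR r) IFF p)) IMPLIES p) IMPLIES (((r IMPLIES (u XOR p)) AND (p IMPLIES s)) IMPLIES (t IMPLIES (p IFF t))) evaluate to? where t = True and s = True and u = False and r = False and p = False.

s XOR r = True XOR False = True
NOT (s XOR r) = NOT True = False
NOT (s XOR r) IFF p = False IFF False = True
p XOR (NOT (s XOR r) IFF p) = False XOR True = True
(p XOR (NOT (s XOR r) IFF p)) IMPLIES p = True IMPLIES False = False
u XOR p = False XOR False = False
r IMPLIES (u XOR p) = False IMPLIES False = True
p IMPLIES s = False IMPLIES True = True
(r IMPLIES (u XOR p)) AND (p IMPLIES s) = True AND True = True
p IFF t = False IFF True = False
t IMPLIES (p IFF t) = True IMPLIES False = False
((r IMPLIES (u XOR p)) AND (p IMPLIES s)) IMPLIES (t IMPLIES (p IFF t)) = True IMPLIES False = False
((p XOR (NOT (s XOR r) IFF p)) IMPLIES p) IMPLIES (((r IMPLIES (u XOR p)) AND (p IMPLIES s)) IMPLIES (t IMPLIES (p IFF t))) = False IMPLIES False = True

True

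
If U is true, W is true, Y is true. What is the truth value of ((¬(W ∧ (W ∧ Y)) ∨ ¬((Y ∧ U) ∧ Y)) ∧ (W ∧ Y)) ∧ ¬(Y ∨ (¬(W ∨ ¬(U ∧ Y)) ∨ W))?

False

W ∧ Y = True ∧ True = True
W ∧ (W ∧ Y) = True ∧ True = True
¬(W ∧ (W ∧ Y)) = ¬True = False
Y ∧ U = True ∧ True = True
(Y ∧ U) ∧ Y = True ∧ True = True
¬((Y ∧ U) ∧ Y) = ¬True = False
¬(W ∧ (W ∧ Y)) ∨ ¬((Y ∧ U) ∧ Y) = False ∨ False = False
W ∧ Y = True ∧ True = True
(¬(W ∧ (W ∧ Y)) ∨ ¬((Y ∧ U) ∧ Y)) ∧ (W ∧ Y) = False ∧ True = False
U ∧ Y = True ∧ True = True
¬(U ∧ Y) = ¬True = False
W ∨ ¬(U ∧ Y) = True ∨ False = True
¬(W ∨ ¬(U ∧ Y)) = ¬True = False
¬(W ∨ ¬(U ∧ Y)) ∨ W = False ∨ True = True
Y ∨ (¬(W ∨ ¬(U ∧ Y)) ∨ W) = True ∨ True = True
¬(Y ∨ (¬(W ∨ ¬(U ∧ Y)) ∨ W)) = ¬True = False
((¬(W ∧ (W ∧ Y)) ∨ ¬((Y ∧ U) ∧ Y)) ∧ (W ∧ Y)) ∧ ¬(Y ∨ (¬(W ∨ ¬(U ∧ Y)) ∨ W)) = False ∧ False = False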